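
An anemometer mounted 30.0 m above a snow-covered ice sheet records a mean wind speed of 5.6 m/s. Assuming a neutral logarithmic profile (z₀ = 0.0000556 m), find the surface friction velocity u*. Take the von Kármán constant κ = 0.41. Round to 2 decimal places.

u* ≈ 0.17 m/s

Log law: V(z) = (u*/κ) · ln(z/z₀) ⇒ u* = κ · V / ln(z/z₀)
u* = 0.41 × 5.6 / ln(30.0/0.0000556) = 0.41 × 5.6 / 13.1985
   = 2.2960 / 13.1985 = 0.1740 m/s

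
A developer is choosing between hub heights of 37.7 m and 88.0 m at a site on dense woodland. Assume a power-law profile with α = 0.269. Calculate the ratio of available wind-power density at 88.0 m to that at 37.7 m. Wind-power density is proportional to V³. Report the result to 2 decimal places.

1.98

Speed ratio: V_B/V_A = (z_B/z_A)^α = (88.0/37.7)^0.269 = (2.3342)^0.269 = 1.25612
Power-density ratio: P_B/P_A = (V_B/V_A)³ = (1.25612)³ = 1.98194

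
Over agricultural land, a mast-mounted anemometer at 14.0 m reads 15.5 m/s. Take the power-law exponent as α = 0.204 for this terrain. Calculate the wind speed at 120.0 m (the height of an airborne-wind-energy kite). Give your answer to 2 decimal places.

24.03 m/s

Power-law profile: V₂ = V₁ · (z₂/z₁)^α
V₂ = 15.5 × (120.0/14.0)^0.204 = 15.5 × (8.5714)^0.204
    = 15.5 × 1.5500 = 24.0256 m/s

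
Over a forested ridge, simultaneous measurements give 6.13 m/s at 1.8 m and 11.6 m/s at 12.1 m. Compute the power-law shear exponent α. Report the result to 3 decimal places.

α ≈ 0.335

Power law: V₂/V₁ = (z₂/z₁)^α ⇒ α = ln(V₂/V₁) / ln(z₂/z₁)
α = ln(11.6/6.13) / ln(12.1/1.8) = ln(1.8923) / ln(6.7222)
  = 0.63781 / 1.90542 = 0.33473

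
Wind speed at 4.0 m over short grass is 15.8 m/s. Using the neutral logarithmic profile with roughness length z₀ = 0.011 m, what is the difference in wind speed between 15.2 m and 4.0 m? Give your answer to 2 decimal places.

Log law: V₂ = V₁ · ln(z₂/z₀)/ln(z₁/z₀) = 15.8 × 7.2312/5.8962 = 19.3774 m/s
ΔV = 19.3774 − 15.8 = 3.5774 m/s

3.58 m/s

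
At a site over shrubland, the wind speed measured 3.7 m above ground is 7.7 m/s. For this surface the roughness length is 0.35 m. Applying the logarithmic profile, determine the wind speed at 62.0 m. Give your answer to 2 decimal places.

16.90 m/s

Log law: V(z) ∝ ln(z/z₀), so V₂/V₁ = ln(z₂/z₀) / ln(z₁/z₀).
ln(62.0/0.35) = 5.1770, ln(3.7/0.35) = 2.3582
V₂ = 7.7 × 5.1770/2.3582 = 7.7 × 2.1953 = 16.9041 m/s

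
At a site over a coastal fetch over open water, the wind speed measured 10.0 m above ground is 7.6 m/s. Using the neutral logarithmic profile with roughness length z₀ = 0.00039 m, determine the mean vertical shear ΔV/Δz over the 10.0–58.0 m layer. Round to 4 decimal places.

Log law: V₂ = V₁ · ln(z₂/z₀)/ln(z₁/z₀) = 7.6 × 11.9098/10.1519 = 8.9160 m/s
ΔV/Δz = (8.9160 − 7.6)/(58.0 − 10.0) = 1.3160/48.0000 = 0.02742 m/s/m

0.0274 m/s/m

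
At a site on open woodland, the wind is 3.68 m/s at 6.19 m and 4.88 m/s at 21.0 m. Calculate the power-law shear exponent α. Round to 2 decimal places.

α ≈ 0.23

Power law: V₂/V₁ = (z₂/z₁)^α ⇒ α = ln(V₂/V₁) / ln(z₂/z₁)
α = ln(4.88/3.68) / ln(21.0/6.19) = ln(1.3261) / ln(3.3926)
  = 0.28223 / 1.22159 = 0.23104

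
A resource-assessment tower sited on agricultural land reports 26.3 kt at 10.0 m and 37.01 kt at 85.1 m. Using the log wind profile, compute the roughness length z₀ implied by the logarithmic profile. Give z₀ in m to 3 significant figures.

z₀ ≈ 0.0520 m

Log law: V(z) ∝ ln(z/z₀). With r = V₁/V₂ = 26.3/37.01 = 0.71062,
r · ln(z₂/z₀) = ln(z₁/z₀) ⇒ ln z₀ = (ln z₁ − r·ln z₂)/(1 − r)
ln z₀ = (2.30259 − 0.71062×4.44383) / 0.28938 = -2.9556
z₀ = exp(-2.9556) = 0.05205 m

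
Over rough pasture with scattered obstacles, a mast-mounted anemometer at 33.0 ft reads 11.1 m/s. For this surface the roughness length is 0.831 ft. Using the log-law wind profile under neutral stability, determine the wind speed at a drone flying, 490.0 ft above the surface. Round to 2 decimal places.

Log law: V(z) ∝ ln(z/z₀), so V₂/V₁ = ln(z₂/z₀) / ln(z₁/z₀).
ln(490.0/0.831) = 6.3795, ln(33.0/0.831) = 3.6816
V₂ = 11.1 × 6.3795/3.6816 = 11.1 × 1.7328 = 19.2341 m/s

19.23 m/s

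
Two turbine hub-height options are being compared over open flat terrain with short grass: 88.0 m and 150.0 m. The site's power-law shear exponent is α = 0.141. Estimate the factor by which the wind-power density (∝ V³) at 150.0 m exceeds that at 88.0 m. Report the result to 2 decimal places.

1.25

Speed ratio: V_B/V_A = (z_B/z_A)^α = (150.0/88.0)^0.141 = (1.7045)^0.141 = 1.07809
Power-density ratio: P_B/P_A = (V_B/V_A)³ = (1.07809)³ = 1.25306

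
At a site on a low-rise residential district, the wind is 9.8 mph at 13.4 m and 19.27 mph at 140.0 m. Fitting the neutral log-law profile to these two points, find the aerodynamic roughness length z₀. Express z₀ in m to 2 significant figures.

Log law: V(z) ∝ ln(z/z₀). With r = V₁/V₂ = 9.8/19.27 = 0.50856,
r · ln(z₂/z₀) = ln(z₁/z₀) ⇒ ln z₀ = (ln z₁ − r·ln z₂)/(1 − r)
ln z₀ = (2.59525 − 0.50856×4.94164) / 0.49144 = 0.1671
z₀ = exp(0.1671) = 1.182 m

z₀ ≈ 1.2 m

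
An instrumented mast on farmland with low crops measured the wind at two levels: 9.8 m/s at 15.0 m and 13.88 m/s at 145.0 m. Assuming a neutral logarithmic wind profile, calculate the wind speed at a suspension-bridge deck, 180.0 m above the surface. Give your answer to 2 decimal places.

14.27 m/s

Log law: V ∝ ln(z/z₀). From the pair, with r = V₁/V₂ = 0.70605,
ln z₀ = (ln z₁ − r·ln z₂)/(1 − r) = (2.7081 − 0.70605×4.9767)/0.29395 = -2.7412 → z₀ = 0.06449 m
V₃ = V₁ · ln(z₃/z₀)/ln(z₁/z₀) = 9.8 × 7.9342/5.4493 = 14.2689 m/s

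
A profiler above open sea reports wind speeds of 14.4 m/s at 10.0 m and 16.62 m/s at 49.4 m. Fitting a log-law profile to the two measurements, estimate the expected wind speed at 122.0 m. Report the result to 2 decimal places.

17.88 m/s

Log law: V ∝ ln(z/z₀). From the pair, with r = V₁/V₂ = 0.86643,
ln z₀ = (ln z₁ − r·ln z₂)/(1 − r) = (2.3026 − 0.86643×3.9000)/0.13357 = -8.0587 → z₀ = 0.0003163 m
V₃ = V₁ · ln(z₃/z₀)/ln(z₁/z₀) = 14.4 × 12.8627/10.3613 = 17.8765 m/s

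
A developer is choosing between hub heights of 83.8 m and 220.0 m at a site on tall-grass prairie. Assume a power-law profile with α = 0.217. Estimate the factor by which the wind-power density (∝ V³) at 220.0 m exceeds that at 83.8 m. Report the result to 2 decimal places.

1.87

Speed ratio: V_B/V_A = (z_B/z_A)^α = (220.0/83.8)^0.217 = (2.6253)^0.217 = 1.23300
Power-density ratio: P_B/P_A = (V_B/V_A)³ = (1.23300)³ = 1.87450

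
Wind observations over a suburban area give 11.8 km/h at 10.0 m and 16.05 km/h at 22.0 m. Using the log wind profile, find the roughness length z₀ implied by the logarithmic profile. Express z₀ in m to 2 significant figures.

z₀ ≈ 1.1 m

Log law: V(z) ∝ ln(z/z₀). With r = V₁/V₂ = 11.8/16.05 = 0.73520,
r · ln(z₂/z₀) = ln(z₁/z₀) ⇒ ln z₀ = (ln z₁ − r·ln z₂)/(1 − r)
ln z₀ = (2.30259 − 0.73520×3.09104) / 0.26480 = 0.1135
z₀ = exp(0.1135) = 1.120 m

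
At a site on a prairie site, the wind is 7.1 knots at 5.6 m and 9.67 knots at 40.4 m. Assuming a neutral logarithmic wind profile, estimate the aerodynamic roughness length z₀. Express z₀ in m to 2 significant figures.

Log law: V(z) ∝ ln(z/z₀). With r = V₁/V₂ = 7.1/9.67 = 0.73423,
r · ln(z₂/z₀) = ln(z₁/z₀) ⇒ ln z₀ = (ln z₁ − r·ln z₂)/(1 − r)
ln z₀ = (1.72277 − 0.73423×3.69883) / 0.26577 = -3.7364
z₀ = exp(-3.7364) = 0.02384 m

z₀ ≈ 0.024 m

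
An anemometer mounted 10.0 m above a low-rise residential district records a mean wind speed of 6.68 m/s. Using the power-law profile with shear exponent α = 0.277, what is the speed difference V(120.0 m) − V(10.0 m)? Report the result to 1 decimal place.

Power law: V₂ = V₁ · (z₂/z₁)^α = 6.68 × (12.0000)^0.277 = 13.2957 m/s
ΔV = 13.2957 − 6.68 = 6.6157 m/s

6.6 m/s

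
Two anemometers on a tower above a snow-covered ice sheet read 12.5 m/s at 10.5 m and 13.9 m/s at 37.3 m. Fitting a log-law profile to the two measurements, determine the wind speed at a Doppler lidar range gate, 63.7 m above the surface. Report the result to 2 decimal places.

Log law: V ∝ ln(z/z₀). From the pair, with r = V₁/V₂ = 0.89928,
ln z₀ = (ln z₁ − r·ln z₂)/(1 − r) = (2.3514 − 0.89928×3.6190)/0.10072 = -8.9666 → z₀ = 0.0001276 m
V₃ = V₁ · ln(z₃/z₀)/ln(z₁/z₀) = 12.5 × 13.1208/11.3180 = 14.4911 m/s

14.49 m/s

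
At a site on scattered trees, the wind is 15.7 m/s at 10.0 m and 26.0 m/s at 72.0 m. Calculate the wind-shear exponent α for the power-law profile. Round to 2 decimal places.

Power law: V₂/V₁ = (z₂/z₁)^α ⇒ α = ln(V₂/V₁) / ln(z₂/z₁)
α = ln(26.0/15.7) / ln(72.0/10.0) = ln(1.6561) / ln(7.2000)
  = 0.50444 / 1.97408 = 0.25553

α ≈ 0.26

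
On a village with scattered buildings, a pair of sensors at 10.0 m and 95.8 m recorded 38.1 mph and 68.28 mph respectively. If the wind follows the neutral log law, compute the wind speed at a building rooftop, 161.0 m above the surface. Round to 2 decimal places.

75.21 mph

Log law: V ∝ ln(z/z₀). From the pair, with r = V₁/V₂ = 0.55800,
ln z₀ = (ln z₁ − r·ln z₂)/(1 − r) = (2.3026 − 0.55800×4.5623)/0.44200 = -0.5501 → z₀ = 0.5769 m
V₃ = V₁ · ln(z₃/z₀)/ln(z₁/z₀) = 38.1 × 5.6315/2.8527 = 75.2136 mph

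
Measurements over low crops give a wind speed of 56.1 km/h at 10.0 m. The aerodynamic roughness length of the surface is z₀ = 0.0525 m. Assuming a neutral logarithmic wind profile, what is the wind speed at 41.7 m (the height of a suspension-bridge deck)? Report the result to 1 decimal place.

Log law: V(z) ∝ ln(z/z₀), so V₂/V₁ = ln(z₂/z₀) / ln(z₁/z₀).
ln(41.7/0.0525) = 6.6774, ln(10.0/0.0525) = 5.2495
V₂ = 56.1 × 6.6774/5.2495 = 56.1 × 1.2720 = 71.3597 km/h

71.4 km/h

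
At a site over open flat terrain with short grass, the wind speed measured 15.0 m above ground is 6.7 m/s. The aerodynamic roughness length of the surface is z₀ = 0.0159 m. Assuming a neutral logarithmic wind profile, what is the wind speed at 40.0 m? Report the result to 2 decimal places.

Log law: V(z) ∝ ln(z/z₀), so V₂/V₁ = ln(z₂/z₀) / ln(z₁/z₀).
ln(40.0/0.0159) = 7.8303, ln(15.0/0.0159) = 6.8495
V₂ = 6.7 × 7.8303/6.8495 = 6.7 × 1.1432 = 7.6594 m/s

7.66 m/s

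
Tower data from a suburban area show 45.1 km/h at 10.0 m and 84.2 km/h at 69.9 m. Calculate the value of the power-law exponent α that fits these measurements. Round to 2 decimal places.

α ≈ 0.32

Power law: V₂/V₁ = (z₂/z₁)^α ⇒ α = ln(V₂/V₁) / ln(z₂/z₁)
α = ln(84.2/45.1) / ln(69.9/10.0) = ln(1.8670) / ln(6.9900)
  = 0.62431 / 1.94448 = 0.32107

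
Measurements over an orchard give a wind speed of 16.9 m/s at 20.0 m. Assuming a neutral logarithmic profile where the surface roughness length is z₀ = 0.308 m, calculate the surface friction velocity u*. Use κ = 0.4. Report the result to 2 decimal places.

Log law: V(z) = (u*/κ) · ln(z/z₀) ⇒ u* = κ · V / ln(z/z₀)
u* = 0.4 × 16.9 / ln(20.0/0.308) = 0.4 × 16.9 / 4.1734
   = 6.7600 / 4.1734 = 1.6198 m/s

u* ≈ 1.62 m/s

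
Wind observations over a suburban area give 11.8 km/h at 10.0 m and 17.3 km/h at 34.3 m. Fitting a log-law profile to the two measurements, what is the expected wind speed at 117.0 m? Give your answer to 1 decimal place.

Log law: V ∝ ln(z/z₀). From the pair, with r = V₁/V₂ = 0.68208,
ln z₀ = (ln z₁ − r·ln z₂)/(1 − r) = (2.3026 − 0.68208×3.5351)/0.31792 = -0.3418 → z₀ = 0.7105 m
V₃ = V₁ · ln(z₃/z₀)/ln(z₁/z₀) = 11.8 × 5.1040/2.6444 = 22.7753 km/h

22.8 km/h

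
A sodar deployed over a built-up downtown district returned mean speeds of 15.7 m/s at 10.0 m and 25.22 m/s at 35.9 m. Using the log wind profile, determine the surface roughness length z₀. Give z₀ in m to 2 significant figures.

Log law: V(z) ∝ ln(z/z₀). With r = V₁/V₂ = 15.7/25.22 = 0.62252,
r · ln(z₂/z₀) = ln(z₁/z₀) ⇒ ln z₀ = (ln z₁ − r·ln z₂)/(1 − r)
ln z₀ = (2.30259 − 0.62252×3.58074) / 0.37748 = 0.1947
z₀ = exp(0.1947) = 1.215 m

z₀ ≈ 1.2 m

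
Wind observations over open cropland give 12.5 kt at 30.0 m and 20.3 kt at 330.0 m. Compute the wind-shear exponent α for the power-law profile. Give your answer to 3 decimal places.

Power law: V₂/V₁ = (z₂/z₁)^α ⇒ α = ln(V₂/V₁) / ln(z₂/z₁)
α = ln(20.3/12.5) / ln(330.0/30.0) = ln(1.6240) / ln(11.0000)
  = 0.48489 / 2.39790 = 0.20222

α ≈ 0.202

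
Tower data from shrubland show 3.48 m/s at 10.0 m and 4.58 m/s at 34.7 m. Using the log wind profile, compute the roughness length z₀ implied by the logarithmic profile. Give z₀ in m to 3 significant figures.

z₀ ≈ 0.195 m

Log law: V(z) ∝ ln(z/z₀). With r = V₁/V₂ = 3.48/4.58 = 0.75983,
r · ln(z₂/z₀) = ln(z₁/z₀) ⇒ ln z₀ = (ln z₁ − r·ln z₂)/(1 − r)
ln z₀ = (2.30259 − 0.75983×3.54674) / 0.24017 = -1.6335
z₀ = exp(-1.6335) = 0.1953 m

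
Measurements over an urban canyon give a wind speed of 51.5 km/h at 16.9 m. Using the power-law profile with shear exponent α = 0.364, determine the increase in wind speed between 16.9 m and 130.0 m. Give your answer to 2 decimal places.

Power law: V₂ = V₁ · (z₂/z₁)^α = 51.5 × (7.6923)^0.364 = 108.2261 km/h
ΔV = 108.2261 − 51.5 = 56.7261 km/h

56.73 km/h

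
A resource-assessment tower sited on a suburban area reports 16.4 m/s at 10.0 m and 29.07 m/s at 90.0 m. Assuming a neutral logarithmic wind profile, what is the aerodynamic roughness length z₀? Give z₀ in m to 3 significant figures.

Log law: V(z) ∝ ln(z/z₀). With r = V₁/V₂ = 16.4/29.07 = 0.56416,
r · ln(z₂/z₀) = ln(z₁/z₀) ⇒ ln z₀ = (ln z₁ − r·ln z₂)/(1 − r)
ln z₀ = (2.30259 − 0.56416×4.49981) / 0.43584 = -0.5415
z₀ = exp(-0.5415) = 0.5819 m

z₀ ≈ 0.582 m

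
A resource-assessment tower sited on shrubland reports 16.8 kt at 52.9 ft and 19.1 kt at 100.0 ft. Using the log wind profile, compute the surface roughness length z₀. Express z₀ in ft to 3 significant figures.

Log law: V(z) ∝ ln(z/z₀). With r = V₁/V₂ = 16.8/19.1 = 0.87958,
r · ln(z₂/z₀) = ln(z₁/z₀) ⇒ ln z₀ = (ln z₁ − r·ln z₂)/(1 − r)
ln z₀ = (3.96840 − 0.87958×4.60517) / 0.12042 = -0.6828
z₀ = exp(-0.6828) = 0.5052 ft

z₀ ≈ 0.505 ft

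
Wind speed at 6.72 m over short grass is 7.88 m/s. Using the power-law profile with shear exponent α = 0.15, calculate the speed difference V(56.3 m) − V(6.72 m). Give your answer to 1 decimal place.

Power law: V₂ = V₁ · (z₂/z₁)^α = 7.88 × (8.3780)^0.15 = 10.8392 m/s
ΔV = 10.8392 − 7.88 = 2.9592 m/s

3.0 m/s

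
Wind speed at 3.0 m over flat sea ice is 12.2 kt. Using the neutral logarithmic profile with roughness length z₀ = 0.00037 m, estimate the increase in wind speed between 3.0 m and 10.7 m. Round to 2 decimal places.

Log law: V₂ = V₁ · ln(z₂/z₀)/ln(z₁/z₀) = 12.2 × 10.2723/9.0006 = 13.9236 kt
ΔV = 13.9236 − 12.2 = 1.7236 kt

1.72 kt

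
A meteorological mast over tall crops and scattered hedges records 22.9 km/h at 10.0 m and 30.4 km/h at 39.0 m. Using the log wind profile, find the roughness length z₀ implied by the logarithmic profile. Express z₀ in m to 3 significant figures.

z₀ ≈ 0.157 m

Log law: V(z) ∝ ln(z/z₀). With r = V₁/V₂ = 22.9/30.4 = 0.75329,
r · ln(z₂/z₀) = ln(z₁/z₀) ⇒ ln z₀ = (ln z₁ − r·ln z₂)/(1 − r)
ln z₀ = (2.30259 − 0.75329×3.66356) / 0.24671 = -1.8529
z₀ = exp(-1.8529) = 0.1568 m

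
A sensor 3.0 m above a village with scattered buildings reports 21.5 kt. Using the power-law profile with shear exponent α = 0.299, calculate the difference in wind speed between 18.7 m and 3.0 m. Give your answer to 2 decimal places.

Power law: V₂ = V₁ · (z₂/z₁)^α = 21.5 × (6.2333)^0.299 = 37.1586 kt
ΔV = 37.1586 − 21.5 = 15.6586 kt

15.66 kt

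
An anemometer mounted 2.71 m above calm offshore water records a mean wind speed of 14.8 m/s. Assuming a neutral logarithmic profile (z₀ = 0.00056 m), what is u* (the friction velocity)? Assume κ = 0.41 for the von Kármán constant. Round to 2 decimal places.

u* ≈ 0.72 m/s

Log law: V(z) = (u*/κ) · ln(z/z₀) ⇒ u* = κ · V / ln(z/z₀)
u* = 0.41 × 14.8 / ln(2.71/0.00056) = 0.41 × 14.8 / 8.4845
   = 6.0680 / 8.4845 = 0.7152 m/s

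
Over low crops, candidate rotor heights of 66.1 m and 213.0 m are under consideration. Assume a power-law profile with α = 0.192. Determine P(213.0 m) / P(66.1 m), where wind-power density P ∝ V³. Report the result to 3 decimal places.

Speed ratio: V_B/V_A = (z_B/z_A)^α = (213.0/66.1)^0.192 = (3.2224)^0.192 = 1.25190
Power-density ratio: P_B/P_A = (V_B/V_A)³ = (1.25190)³ = 1.96205

1.962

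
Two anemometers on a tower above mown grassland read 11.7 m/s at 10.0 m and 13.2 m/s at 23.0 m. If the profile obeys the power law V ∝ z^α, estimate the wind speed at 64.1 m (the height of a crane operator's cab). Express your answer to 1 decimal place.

15.3 m/s

First find α: α = ln(V₂/V₁)/ln(z₂/z₁) = ln(13.2/11.7)/ln(23.0/10.0) = 0.12063/0.83291 = 0.1448
Extrapolate from 23.0 m to 64.1 m: V₃ = 13.2 × (64.1/23.0)^0.1448 = 13.2 × 1.1600 = 15.3123 m/s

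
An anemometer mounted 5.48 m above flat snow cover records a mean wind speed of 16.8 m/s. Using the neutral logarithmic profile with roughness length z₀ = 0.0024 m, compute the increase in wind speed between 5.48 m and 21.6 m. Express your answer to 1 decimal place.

3.0 m/s

Log law: V₂ = V₁ · ln(z₂/z₀)/ln(z₁/z₀) = 16.8 × 9.1050/7.7334 = 19.7796 m/s
ΔV = 19.7796 − 16.8 = 2.9796 m/s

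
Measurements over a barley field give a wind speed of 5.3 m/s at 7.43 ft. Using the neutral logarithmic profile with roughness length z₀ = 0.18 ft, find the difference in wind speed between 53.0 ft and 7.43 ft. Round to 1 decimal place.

2.8 m/s

Log law: V₂ = V₁ · ln(z₂/z₀)/ln(z₁/z₀) = 5.3 × 5.6851/3.7203 = 8.0990 m/s
ΔV = 8.0990 − 5.3 = 2.7990 m/s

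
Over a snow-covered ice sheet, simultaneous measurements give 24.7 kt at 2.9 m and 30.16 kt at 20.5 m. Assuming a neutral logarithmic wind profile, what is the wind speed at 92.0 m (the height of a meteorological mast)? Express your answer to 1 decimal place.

34.4 kt

Log law: V ∝ ln(z/z₀). From the pair, with r = V₁/V₂ = 0.81897,
ln z₀ = (ln z₁ − r·ln z₂)/(1 − r) = (1.0647 − 0.81897×3.0204)/0.18103 = -7.7826 → z₀ = 0.0004169 m
V₃ = V₁ · ln(z₃/z₀)/ln(z₁/z₀) = 24.7 × 12.3044/8.8473 = 34.3515 kt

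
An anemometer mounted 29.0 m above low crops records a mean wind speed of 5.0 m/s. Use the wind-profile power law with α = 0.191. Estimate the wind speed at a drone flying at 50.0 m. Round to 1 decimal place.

Power-law profile: V₂ = V₁ · (z₂/z₁)^α
V₂ = 5.0 × (50.0/29.0)^0.191 = 5.0 × (1.7241)^0.191
    = 5.0 × 1.1096 = 5.5482 m/s

5.5 m/s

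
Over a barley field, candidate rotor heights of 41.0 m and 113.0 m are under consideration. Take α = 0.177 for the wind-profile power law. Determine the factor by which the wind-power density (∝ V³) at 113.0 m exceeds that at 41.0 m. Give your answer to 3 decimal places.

1.713

Speed ratio: V_B/V_A = (z_B/z_A)^α = (113.0/41.0)^0.177 = (2.7561)^0.177 = 1.19655
Power-density ratio: P_B/P_A = (V_B/V_A)³ = (1.19655)³ = 1.71315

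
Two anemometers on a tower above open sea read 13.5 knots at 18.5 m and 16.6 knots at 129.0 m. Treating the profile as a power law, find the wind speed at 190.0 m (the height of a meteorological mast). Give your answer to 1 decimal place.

First find α: α = ln(V₂/V₁)/ln(z₂/z₁) = ln(16.6/13.5)/ln(129.0/18.5) = 0.20671/1.94204 = 0.1064
Extrapolate from 129.0 m to 190.0 m: V₃ = 16.6 × (190.0/129.0)^0.1064 = 16.6 × 1.0421 = 17.2985 knots

17.3 knots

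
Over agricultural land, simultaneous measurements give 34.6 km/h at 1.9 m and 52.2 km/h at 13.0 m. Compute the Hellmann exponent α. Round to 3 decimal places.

α ≈ 0.214

Power law: V₂/V₁ = (z₂/z₁)^α ⇒ α = ln(V₂/V₁) / ln(z₂/z₁)
α = ln(52.2/34.6) / ln(13.0/1.9) = ln(1.5087) / ln(6.8421)
  = 0.41123 / 1.92310 = 0.21384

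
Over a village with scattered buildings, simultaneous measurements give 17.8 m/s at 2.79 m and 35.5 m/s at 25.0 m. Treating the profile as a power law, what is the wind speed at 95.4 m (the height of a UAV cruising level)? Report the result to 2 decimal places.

First find α: α = ln(V₂/V₁)/ln(z₂/z₁) = ln(35.5/17.8)/ln(25.0/2.79) = 0.69033/2.19283 = 0.3148
Extrapolate from 25.0 m to 95.4 m: V₃ = 35.5 × (95.4/25.0)^0.3148 = 35.5 × 1.5244 = 54.1161 m/s

54.12 m/s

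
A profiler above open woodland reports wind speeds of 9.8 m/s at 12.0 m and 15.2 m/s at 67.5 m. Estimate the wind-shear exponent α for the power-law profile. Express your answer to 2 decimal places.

Power law: V₂/V₁ = (z₂/z₁)^α ⇒ α = ln(V₂/V₁) / ln(z₂/z₁)
α = ln(15.2/9.8) / ln(67.5/12.0) = ln(1.5510) / ln(5.6250)
  = 0.43891 / 1.72722 = 0.25412

α ≈ 0.25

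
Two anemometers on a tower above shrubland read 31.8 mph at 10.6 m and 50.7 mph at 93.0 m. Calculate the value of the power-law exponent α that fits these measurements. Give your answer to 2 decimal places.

α ≈ 0.21

Power law: V₂/V₁ = (z₂/z₁)^α ⇒ α = ln(V₂/V₁) / ln(z₂/z₁)
α = ln(50.7/31.8) / ln(93.0/10.6) = ln(1.5943) / ln(8.7736)
  = 0.46646 / 2.17175 = 0.21479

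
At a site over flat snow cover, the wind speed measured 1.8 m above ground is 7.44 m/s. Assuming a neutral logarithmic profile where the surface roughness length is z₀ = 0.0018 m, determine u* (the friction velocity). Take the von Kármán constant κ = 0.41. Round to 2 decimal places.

Log law: V(z) = (u*/κ) · ln(z/z₀) ⇒ u* = κ · V / ln(z/z₀)
u* = 0.41 × 7.44 / ln(1.8/0.0018) = 0.41 × 7.44 / 6.9078
   = 3.0504 / 6.9078 = 0.4416 m/s

u* ≈ 0.44 m/s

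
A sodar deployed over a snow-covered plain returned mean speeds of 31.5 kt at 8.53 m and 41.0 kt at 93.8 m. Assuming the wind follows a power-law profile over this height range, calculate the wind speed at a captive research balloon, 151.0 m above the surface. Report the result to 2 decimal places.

43.20 kt

First find α: α = ln(V₂/V₁)/ln(z₂/z₁) = ln(41.0/31.5)/ln(93.8/8.53) = 0.26358/2.39758 = 0.1099
Extrapolate from 93.8 m to 151.0 m: V₃ = 41.0 × (151.0/93.8)^0.1099 = 41.0 × 1.0537 = 43.2032 kt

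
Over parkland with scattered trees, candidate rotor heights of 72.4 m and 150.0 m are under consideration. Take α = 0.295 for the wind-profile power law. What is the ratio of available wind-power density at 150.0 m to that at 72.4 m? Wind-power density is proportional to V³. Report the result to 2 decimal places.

Speed ratio: V_B/V_A = (z_B/z_A)^α = (150.0/72.4)^0.295 = (2.0718)^0.295 = 1.23972
Power-density ratio: P_B/P_A = (V_B/V_A)³ = (1.23972)³ = 1.90534

1.91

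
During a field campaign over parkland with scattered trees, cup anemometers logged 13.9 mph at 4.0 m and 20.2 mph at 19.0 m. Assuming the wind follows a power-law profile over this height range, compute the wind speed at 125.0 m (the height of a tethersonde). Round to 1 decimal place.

31.7 mph

First find α: α = ln(V₂/V₁)/ln(z₂/z₁) = ln(20.2/13.9)/ln(19.0/4.0) = 0.37379/1.55814 = 0.2399
Extrapolate from 19.0 m to 125.0 m: V₃ = 20.2 × (125.0/19.0)^0.2399 = 20.2 × 1.5714 = 31.7413 mph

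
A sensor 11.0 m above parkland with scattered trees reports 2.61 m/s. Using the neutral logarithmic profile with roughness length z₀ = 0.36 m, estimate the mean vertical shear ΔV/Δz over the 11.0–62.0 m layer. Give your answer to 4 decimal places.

Log law: V₂ = V₁ · ln(z₂/z₀)/ln(z₁/z₀) = 2.61 × 5.1488/3.4195 = 3.9299 m/s
ΔV/Δz = (3.9299 − 2.61)/(62.0 − 11.0) = 1.3199/51.0000 = 0.02588 m/s/m

0.0259 m/s/m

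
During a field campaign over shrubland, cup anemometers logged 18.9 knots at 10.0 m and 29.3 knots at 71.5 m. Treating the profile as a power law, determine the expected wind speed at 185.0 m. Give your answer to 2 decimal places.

36.21 knots

First find α: α = ln(V₂/V₁)/ln(z₂/z₁) = ln(29.3/18.9)/ln(71.5/10.0) = 0.43843/1.96711 = 0.2229
Extrapolate from 71.5 m to 185.0 m: V₃ = 29.3 × (185.0/71.5)^0.2229 = 29.3 × 1.2360 = 36.2148 knots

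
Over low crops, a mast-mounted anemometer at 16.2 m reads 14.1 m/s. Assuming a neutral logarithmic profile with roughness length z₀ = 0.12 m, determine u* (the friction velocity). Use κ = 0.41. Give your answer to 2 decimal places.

Log law: V(z) = (u*/κ) · ln(z/z₀) ⇒ u* = κ · V / ln(z/z₀)
u* = 0.41 × 14.1 / ln(16.2/0.12) = 0.41 × 14.1 / 4.9053
   = 5.7810 / 4.9053 = 1.1785 m/s

u* ≈ 1.18 m/s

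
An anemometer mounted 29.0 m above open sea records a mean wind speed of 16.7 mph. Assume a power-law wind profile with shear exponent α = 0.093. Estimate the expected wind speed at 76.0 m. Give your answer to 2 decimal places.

18.27 mph

Power-law profile: V₂ = V₁ · (z₂/z₁)^α
V₂ = 16.7 × (76.0/29.0)^0.093 = 16.7 × (2.6207)^0.093
    = 16.7 × 1.0937 = 18.2654 mph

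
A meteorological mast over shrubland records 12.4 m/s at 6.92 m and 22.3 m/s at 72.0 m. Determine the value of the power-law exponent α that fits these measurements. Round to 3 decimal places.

Power law: V₂/V₁ = (z₂/z₁)^α ⇒ α = ln(V₂/V₁) / ln(z₂/z₁)
α = ln(22.3/12.4) / ln(72.0/6.92) = ln(1.7984) / ln(10.4046)
  = 0.58689 / 2.34225 = 0.25057

α ≈ 0.251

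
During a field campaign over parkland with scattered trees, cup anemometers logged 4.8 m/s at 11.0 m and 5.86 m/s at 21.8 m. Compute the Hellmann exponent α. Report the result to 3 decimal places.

Power law: V₂/V₁ = (z₂/z₁)^α ⇒ α = ln(V₂/V₁) / ln(z₂/z₁)
α = ln(5.86/4.8) / ln(21.8/11.0) = ln(1.2208) / ln(1.9818)
  = 0.19953 / 0.68401 = 0.29171

α ≈ 0.292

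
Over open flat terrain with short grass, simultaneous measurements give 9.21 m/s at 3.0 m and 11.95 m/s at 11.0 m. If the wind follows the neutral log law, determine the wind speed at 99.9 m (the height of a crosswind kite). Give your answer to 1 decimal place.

16.6 m/s

Log law: V ∝ ln(z/z₀). From the pair, with r = V₁/V₂ = 0.77071,
ln z₀ = (ln z₁ − r·ln z₂)/(1 − r) = (1.0986 − 0.77071×2.3979)/0.22929 = -3.2687 → z₀ = 0.03806 m
V₃ = V₁ · ln(z₃/z₀)/ln(z₁/z₀) = 9.21 × 7.8729/4.3673 = 16.6027 m/s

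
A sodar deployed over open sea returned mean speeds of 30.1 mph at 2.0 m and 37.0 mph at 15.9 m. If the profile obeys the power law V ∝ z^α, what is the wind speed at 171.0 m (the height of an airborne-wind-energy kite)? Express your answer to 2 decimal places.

First find α: α = ln(V₂/V₁)/ln(z₂/z₁) = ln(37.0/30.1)/ln(15.9/2.0) = 0.20639/2.07317 = 0.0996
Extrapolate from 15.9 m to 171.0 m: V₃ = 37.0 × (171.0/15.9)^0.0996 = 37.0 × 1.2668 = 46.8707 mph

46.87 mph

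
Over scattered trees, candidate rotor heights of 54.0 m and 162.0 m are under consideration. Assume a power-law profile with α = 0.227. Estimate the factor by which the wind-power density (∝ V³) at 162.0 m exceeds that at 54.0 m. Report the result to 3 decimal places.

2.113

Speed ratio: V_B/V_A = (z_B/z_A)^α = (162.0/54.0)^0.227 = (3.0000)^0.227 = 1.28324
Power-density ratio: P_B/P_A = (V_B/V_A)³ = (1.28324)³ = 2.11310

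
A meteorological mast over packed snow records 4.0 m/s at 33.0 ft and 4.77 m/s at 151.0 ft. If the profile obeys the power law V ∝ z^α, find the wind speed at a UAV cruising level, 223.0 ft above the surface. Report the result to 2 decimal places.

First find α: α = ln(V₂/V₁)/ln(z₂/z₁) = ln(4.77/4.0)/ln(151.0/33.0) = 0.17605/1.52077 = 0.1158
Extrapolate from 151.0 ft to 223.0 ft: V₃ = 4.77 × (223.0/151.0)^0.1158 = 4.77 × 1.0462 = 4.9902 m/s

4.99 m/s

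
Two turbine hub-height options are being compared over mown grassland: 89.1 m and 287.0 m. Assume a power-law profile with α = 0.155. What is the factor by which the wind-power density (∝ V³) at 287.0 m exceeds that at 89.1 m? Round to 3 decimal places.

1.723

Speed ratio: V_B/V_A = (z_B/z_A)^α = (287.0/89.1)^0.155 = (3.2211)^0.155 = 1.19878
Power-density ratio: P_B/P_A = (V_B/V_A)³ = (1.19878)³ = 1.72275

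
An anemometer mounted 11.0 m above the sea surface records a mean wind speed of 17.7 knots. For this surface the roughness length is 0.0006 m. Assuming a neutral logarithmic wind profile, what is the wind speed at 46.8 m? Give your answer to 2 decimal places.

Log law: V(z) ∝ ln(z/z₀), so V₂/V₁ = ln(z₂/z₀) / ln(z₁/z₀).
ln(46.8/0.0006) = 11.2645, ln(11.0/0.0006) = 9.8165
V₂ = 17.7 × 11.2645/9.8165 = 17.7 × 1.1475 = 20.3109 knots

20.31 knots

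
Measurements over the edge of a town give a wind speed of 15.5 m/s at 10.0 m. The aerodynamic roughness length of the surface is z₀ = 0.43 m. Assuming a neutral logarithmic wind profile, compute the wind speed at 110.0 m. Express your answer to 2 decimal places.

27.31 m/s

Log law: V(z) ∝ ln(z/z₀), so V₂/V₁ = ln(z₂/z₀) / ln(z₁/z₀).
ln(110.0/0.43) = 5.5445, ln(10.0/0.43) = 3.1466
V₂ = 15.5 × 5.5445/3.1466 = 15.5 × 1.7621 = 27.3121 m/s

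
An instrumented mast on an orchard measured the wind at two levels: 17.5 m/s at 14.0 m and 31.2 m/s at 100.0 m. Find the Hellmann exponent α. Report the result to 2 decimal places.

Power law: V₂/V₁ = (z₂/z₁)^α ⇒ α = ln(V₂/V₁) / ln(z₂/z₁)
α = ln(31.2/17.5) / ln(100.0/14.0) = ln(1.7829) / ln(7.1429)
  = 0.57822 / 1.96611 = 0.29409

α ≈ 0.29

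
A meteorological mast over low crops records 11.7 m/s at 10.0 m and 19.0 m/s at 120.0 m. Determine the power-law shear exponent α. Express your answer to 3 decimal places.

α ≈ 0.195

Power law: V₂/V₁ = (z₂/z₁)^α ⇒ α = ln(V₂/V₁) / ln(z₂/z₁)
α = ln(19.0/11.7) / ln(120.0/10.0) = ln(1.6239) / ln(12.0000)
  = 0.48485 / 2.48491 = 0.19512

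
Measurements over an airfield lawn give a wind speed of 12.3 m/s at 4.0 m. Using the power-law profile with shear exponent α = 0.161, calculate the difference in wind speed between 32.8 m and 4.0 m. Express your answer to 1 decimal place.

5.0 m/s

Power law: V₂ = V₁ · (z₂/z₁)^α = 12.3 × (8.2000)^0.161 = 17.2595 m/s
ΔV = 17.2595 − 12.3 = 4.9595 m/s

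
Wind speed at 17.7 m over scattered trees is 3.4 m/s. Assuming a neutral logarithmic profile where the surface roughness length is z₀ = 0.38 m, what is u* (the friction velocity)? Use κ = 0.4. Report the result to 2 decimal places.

Log law: V(z) = (u*/κ) · ln(z/z₀) ⇒ u* = κ · V / ln(z/z₀)
u* = 0.4 × 3.4 / ln(17.7/0.38) = 0.4 × 3.4 / 3.8411
   = 1.3600 / 3.8411 = 0.3541 m/s

u* ≈ 0.35 m/s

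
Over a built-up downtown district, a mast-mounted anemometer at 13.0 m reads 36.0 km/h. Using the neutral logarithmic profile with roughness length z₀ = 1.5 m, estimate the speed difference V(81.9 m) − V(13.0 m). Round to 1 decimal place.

Log law: V₂ = V₁ · ln(z₂/z₀)/ln(z₁/z₀) = 36.0 × 4.0000/2.1595 = 66.6832 km/h
ΔV = 66.6832 − 36.0 = 30.6832 km/h

30.7 km/h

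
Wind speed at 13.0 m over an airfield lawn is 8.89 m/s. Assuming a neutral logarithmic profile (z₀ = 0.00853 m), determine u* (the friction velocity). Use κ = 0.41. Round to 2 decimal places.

Log law: V(z) = (u*/κ) · ln(z/z₀) ⇒ u* = κ · V / ln(z/z₀)
u* = 0.41 × 8.89 / ln(13.0/0.00853) = 0.41 × 8.89 / 7.3291
   = 3.6449 / 7.3291 = 0.4973 m/s

u* ≈ 0.50 m/s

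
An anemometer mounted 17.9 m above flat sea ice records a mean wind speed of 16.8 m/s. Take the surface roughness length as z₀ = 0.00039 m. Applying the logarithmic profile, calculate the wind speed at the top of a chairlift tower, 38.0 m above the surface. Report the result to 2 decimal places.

Log law: V(z) ∝ ln(z/z₀), so V₂/V₁ = ln(z₂/z₀) / ln(z₁/z₀).
ln(38.0/0.00039) = 11.4869, ln(17.9/0.00039) = 10.7342
V₂ = 16.8 × 11.4869/10.7342 = 16.8 × 1.0701 = 17.9782 m/s

17.98 m/s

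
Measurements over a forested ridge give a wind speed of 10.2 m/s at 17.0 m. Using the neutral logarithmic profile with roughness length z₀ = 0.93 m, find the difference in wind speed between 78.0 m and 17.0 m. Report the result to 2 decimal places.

5.35 m/s

Log law: V₂ = V₁ · ln(z₂/z₀)/ln(z₁/z₀) = 10.2 × 4.4293/2.9058 = 15.5478 m/s
ΔV = 15.5478 − 10.2 = 5.3478 m/s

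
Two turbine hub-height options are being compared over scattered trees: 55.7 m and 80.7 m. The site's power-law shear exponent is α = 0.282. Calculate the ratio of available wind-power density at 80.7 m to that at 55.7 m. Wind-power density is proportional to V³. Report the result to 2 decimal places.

1.37

Speed ratio: V_B/V_A = (z_B/z_A)^α = (80.7/55.7)^0.282 = (1.4488)^0.282 = 1.11022
Power-density ratio: P_B/P_A = (V_B/V_A)³ = (1.11022)³ = 1.36843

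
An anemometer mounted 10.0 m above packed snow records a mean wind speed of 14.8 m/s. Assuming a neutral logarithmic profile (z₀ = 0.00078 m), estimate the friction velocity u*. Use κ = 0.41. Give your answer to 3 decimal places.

u* ≈ 0.642 m/s

Log law: V(z) = (u*/κ) · ln(z/z₀) ⇒ u* = κ · V / ln(z/z₀)
u* = 0.41 × 14.8 / ln(10.0/0.00078) = 0.41 × 14.8 / 9.4588
   = 6.0680 / 9.4588 = 0.6415 m/s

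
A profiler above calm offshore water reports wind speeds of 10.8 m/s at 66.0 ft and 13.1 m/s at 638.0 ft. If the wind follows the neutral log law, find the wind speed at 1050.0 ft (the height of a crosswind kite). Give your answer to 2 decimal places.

13.61 m/s

Log law: V ∝ ln(z/z₀). From the pair, with r = V₁/V₂ = 0.82443,
ln z₀ = (ln z₁ − r·ln z₂)/(1 − r) = (4.1897 − 0.82443×6.4583)/0.17557 = -6.4633 → z₀ = 0.001560 ft
V₃ = V₁ · ln(z₃/z₀)/ln(z₁/z₀) = 10.8 × 13.4198/10.6529 = 13.6051 m/s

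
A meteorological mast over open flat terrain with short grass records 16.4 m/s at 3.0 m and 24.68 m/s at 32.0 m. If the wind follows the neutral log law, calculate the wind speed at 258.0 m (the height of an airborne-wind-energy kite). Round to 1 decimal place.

Log law: V ∝ ln(z/z₀). From the pair, with r = V₁/V₂ = 0.66451,
ln z₀ = (ln z₁ − r·ln z₂)/(1 − r) = (1.0986 − 0.66451×3.4657)/0.33549 = -3.5899 → z₀ = 0.02760 m
V₃ = V₁ · ln(z₃/z₀)/ln(z₁/z₀) = 16.4 × 9.1429/4.6885 = 31.9809 m/s

32.0 m/s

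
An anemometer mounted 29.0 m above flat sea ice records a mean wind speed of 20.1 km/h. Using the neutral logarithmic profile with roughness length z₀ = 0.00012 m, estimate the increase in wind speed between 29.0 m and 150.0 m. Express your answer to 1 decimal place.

2.7 km/h

Log law: V₂ = V₁ · ln(z₂/z₀)/ln(z₁/z₀) = 20.1 × 14.0387/12.3953 = 22.7648 km/h
ΔV = 22.7648 − 20.1 = 2.6648 km/h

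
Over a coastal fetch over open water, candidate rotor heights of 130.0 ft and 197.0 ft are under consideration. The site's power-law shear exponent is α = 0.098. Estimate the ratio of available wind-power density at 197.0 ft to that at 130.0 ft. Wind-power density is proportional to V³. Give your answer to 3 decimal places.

1.130

Speed ratio: V_B/V_A = (z_B/z_A)^α = (197.0/130.0)^0.098 = (1.5154)^0.098 = 1.04158
Power-density ratio: P_B/P_A = (V_B/V_A)³ = (1.04158)³ = 1.12999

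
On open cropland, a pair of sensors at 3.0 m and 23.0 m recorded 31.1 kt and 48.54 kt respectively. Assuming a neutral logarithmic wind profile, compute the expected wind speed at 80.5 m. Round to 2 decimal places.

Log law: V ∝ ln(z/z₀). From the pair, with r = V₁/V₂ = 0.64071,
ln z₀ = (ln z₁ − r·ln z₂)/(1 − r) = (1.0986 − 0.64071×3.1355)/0.35929 = -2.5337 → z₀ = 0.07937 m
V₃ = V₁ · ln(z₃/z₀)/ln(z₁/z₀) = 31.1 × 6.9219/3.6323 = 59.2663 kt

59.27 kt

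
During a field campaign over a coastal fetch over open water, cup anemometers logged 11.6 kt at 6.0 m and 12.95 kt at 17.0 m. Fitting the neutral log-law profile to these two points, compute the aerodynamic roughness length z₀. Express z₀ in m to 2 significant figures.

z₀ ≈ 0.00078 m

Log law: V(z) ∝ ln(z/z₀). With r = V₁/V₂ = 11.6/12.95 = 0.89575,
r · ln(z₂/z₀) = ln(z₁/z₀) ⇒ ln z₀ = (ln z₁ − r·ln z₂)/(1 − r)
ln z₀ = (1.79176 − 0.89575×2.83321) / 0.10425 = -7.1570
z₀ = exp(-7.1570) = 0.0007794 m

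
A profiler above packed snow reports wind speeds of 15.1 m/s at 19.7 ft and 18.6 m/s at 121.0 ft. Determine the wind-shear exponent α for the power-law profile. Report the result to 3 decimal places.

α ≈ 0.115

Power law: V₂/V₁ = (z₂/z₁)^α ⇒ α = ln(V₂/V₁) / ln(z₂/z₁)
α = ln(18.6/15.1) / ln(121.0/19.7) = ln(1.2318) / ln(6.1421)
  = 0.20847 / 1.81517 = 0.11485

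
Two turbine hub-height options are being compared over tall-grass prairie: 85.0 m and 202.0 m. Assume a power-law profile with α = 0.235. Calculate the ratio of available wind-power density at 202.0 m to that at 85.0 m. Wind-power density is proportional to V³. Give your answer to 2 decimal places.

Speed ratio: V_B/V_A = (z_B/z_A)^α = (202.0/85.0)^0.235 = (2.3765)^0.235 = 1.22559
Power-density ratio: P_B/P_A = (V_B/V_A)³ = (1.22559)³ = 1.84091

1.84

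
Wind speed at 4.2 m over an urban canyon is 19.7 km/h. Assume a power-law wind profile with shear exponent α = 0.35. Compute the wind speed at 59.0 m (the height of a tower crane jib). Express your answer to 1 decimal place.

Power-law profile: V₂ = V₁ · (z₂/z₁)^α
V₂ = 19.7 × (59.0/4.2)^0.35 = 19.7 × (14.0476)^0.35
    = 19.7 × 2.5215 = 49.6738 km/h

49.7 km/h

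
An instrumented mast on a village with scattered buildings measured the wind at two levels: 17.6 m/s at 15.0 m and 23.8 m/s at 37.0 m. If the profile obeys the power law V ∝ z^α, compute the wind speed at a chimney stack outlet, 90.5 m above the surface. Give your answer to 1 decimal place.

32.1 m/s

First find α: α = ln(V₂/V₁)/ln(z₂/z₁) = ln(23.8/17.6)/ln(37.0/15.0) = 0.30179/0.90287 = 0.3343
Extrapolate from 37.0 m to 90.5 m: V₃ = 23.8 × (90.5/37.0)^0.3343 = 23.8 × 1.3485 = 32.0935 m/s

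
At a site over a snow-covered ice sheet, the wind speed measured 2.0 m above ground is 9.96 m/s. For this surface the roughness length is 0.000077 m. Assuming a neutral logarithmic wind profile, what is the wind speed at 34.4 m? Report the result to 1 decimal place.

12.7 m/s

Log law: V(z) ∝ ln(z/z₀), so V₂/V₁ = ln(z₂/z₀) / ln(z₁/z₀).
ln(34.4/0.000077) = 13.0098, ln(2.0/0.000077) = 10.1649
V₂ = 9.96 × 13.0098/10.1649 = 9.96 × 1.2799 = 12.7476 m/s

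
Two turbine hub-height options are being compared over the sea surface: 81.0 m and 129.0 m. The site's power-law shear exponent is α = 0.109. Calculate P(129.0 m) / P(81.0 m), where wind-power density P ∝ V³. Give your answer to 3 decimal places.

Speed ratio: V_B/V_A = (z_B/z_A)^α = (129.0/81.0)^0.109 = (1.5926)^0.109 = 1.05203
Power-density ratio: P_B/P_A = (V_B/V_A)³ = (1.05203)³ = 1.16436

1.164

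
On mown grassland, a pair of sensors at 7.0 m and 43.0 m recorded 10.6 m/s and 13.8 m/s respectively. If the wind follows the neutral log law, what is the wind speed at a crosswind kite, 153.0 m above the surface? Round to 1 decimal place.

16.0 m/s

Log law: V ∝ ln(z/z₀). From the pair, with r = V₁/V₂ = 0.76812,
ln z₀ = (ln z₁ − r·ln z₂)/(1 − r) = (1.9459 − 0.76812×3.7612)/0.23188 = -4.0672 → z₀ = 0.01712 m
V₃ = V₁ · ln(z₃/z₀)/ln(z₁/z₀) = 10.6 × 9.0977/6.0131 = 16.0374 m/s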